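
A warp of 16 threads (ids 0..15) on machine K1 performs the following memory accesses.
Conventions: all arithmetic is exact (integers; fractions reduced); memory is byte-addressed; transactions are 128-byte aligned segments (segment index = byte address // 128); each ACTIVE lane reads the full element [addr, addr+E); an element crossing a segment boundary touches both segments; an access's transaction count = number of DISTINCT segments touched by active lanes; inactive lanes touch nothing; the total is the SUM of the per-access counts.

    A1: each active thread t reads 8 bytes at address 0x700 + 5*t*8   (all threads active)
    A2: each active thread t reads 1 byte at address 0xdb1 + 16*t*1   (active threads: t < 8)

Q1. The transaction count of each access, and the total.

A1: 5 transactions
A2: 2 transactions

Answer: 5,2; total 7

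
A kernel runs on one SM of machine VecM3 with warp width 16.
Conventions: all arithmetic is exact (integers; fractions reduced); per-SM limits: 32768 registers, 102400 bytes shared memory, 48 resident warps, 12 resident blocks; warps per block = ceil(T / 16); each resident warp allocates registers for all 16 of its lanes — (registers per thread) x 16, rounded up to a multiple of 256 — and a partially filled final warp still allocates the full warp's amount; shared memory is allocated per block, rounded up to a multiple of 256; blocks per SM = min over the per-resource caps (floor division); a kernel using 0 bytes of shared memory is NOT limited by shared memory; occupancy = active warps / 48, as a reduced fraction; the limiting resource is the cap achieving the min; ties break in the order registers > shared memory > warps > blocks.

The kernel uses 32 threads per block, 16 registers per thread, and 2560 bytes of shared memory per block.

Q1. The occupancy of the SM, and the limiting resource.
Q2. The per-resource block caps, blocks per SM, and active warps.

Answer: occupancy 1/2, limited by blocks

registers: 64 blocks
shared memory: 40 blocks
warps: 24 blocks
blocks: 12 blocks

Answer: 12 blocks, 24 active warps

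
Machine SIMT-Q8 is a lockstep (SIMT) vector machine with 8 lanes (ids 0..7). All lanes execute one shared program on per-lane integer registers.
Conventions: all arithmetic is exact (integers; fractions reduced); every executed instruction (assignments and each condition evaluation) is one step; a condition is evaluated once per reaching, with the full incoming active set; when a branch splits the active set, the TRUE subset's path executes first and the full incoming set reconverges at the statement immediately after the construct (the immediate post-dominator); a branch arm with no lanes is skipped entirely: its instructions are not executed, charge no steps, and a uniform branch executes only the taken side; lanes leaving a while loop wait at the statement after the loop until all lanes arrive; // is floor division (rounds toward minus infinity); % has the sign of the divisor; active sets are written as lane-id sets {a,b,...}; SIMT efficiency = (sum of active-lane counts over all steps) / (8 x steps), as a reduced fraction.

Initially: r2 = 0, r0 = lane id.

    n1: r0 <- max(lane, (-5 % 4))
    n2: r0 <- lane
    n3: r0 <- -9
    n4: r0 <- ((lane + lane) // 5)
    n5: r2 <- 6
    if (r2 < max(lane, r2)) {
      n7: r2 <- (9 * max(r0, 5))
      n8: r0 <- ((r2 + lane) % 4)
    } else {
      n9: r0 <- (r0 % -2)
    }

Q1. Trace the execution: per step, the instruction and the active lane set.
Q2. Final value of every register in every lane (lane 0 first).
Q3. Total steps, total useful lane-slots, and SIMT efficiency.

step 0: r0 <- max(lane, (-5 % 4))    {0,1,2,3,4,5,6,7}
step 1: r0 <- lane                   {0,1,2,3,4,5,6,7}
step 2: r0 <- -9                     {0,1,2,3,4,5,6,7}
step 3: r0 <- ((lane + lane) // 5)   {0,1,2,3,4,5,6,7}
step 4: r2 <- 6                      {0,1,2,3,4,5,6,7}
step 5: eval (r2 < max(lane, r2))    {0,1,2,3,4,5,6,7}
step 6: r2 <- (9 * max(r0, 5))       {7}
step 7: r0 <- ((r2 + lane) % 4)      {7}
step 8: r0 <- (r0 % -2)              {0,1,2,3,4,5,6}

Answer: 9 steps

r2: 6,6,6,6,6,6,6,45
r0: 0,0,0,-1,-1,0,0,0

steps = 9; useful = 57; efficiency = 57/72 = 19/24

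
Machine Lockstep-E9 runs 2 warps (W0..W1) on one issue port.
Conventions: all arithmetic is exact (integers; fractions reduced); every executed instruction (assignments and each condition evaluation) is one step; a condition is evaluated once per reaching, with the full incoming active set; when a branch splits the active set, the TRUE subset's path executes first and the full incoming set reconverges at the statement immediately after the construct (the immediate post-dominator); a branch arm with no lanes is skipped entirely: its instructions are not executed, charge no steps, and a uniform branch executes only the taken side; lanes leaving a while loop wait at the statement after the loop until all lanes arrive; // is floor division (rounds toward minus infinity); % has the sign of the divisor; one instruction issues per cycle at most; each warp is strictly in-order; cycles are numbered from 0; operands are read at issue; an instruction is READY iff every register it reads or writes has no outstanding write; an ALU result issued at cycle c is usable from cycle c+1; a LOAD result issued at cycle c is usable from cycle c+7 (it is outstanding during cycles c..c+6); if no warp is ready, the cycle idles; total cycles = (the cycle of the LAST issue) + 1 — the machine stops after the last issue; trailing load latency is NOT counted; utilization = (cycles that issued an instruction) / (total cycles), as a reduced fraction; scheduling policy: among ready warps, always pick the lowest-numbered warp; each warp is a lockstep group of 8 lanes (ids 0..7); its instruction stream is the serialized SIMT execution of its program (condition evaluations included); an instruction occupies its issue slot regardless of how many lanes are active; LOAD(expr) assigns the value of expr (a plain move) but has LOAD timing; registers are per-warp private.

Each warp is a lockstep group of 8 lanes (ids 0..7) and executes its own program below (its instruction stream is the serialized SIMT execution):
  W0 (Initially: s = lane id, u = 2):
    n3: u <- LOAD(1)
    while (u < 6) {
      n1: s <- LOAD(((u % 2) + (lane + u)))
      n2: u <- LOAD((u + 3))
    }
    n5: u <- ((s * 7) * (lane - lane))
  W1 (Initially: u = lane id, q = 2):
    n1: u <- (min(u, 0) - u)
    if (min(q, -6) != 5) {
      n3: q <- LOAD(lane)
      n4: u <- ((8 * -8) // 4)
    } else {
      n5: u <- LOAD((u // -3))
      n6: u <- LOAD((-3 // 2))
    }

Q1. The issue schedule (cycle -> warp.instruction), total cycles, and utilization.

cycle 0: W0.I0
cycle 1: W1.I0
cycle 2: W1.I1
cycle 3: W1.I2
cycle 4: W1.I3
cycle 5: idle
cycle 6: idle
cycle 7: W0.I1
cycle 8: W0.I2
cycle 9: W0.I3
cycle 10: idle
cycle 11: idle
cycle 12: idle
cycle 13: idle
cycle 14: idle
cycle 15: idle
cycle 16: W0.I4
cycle 17: W0.I5
cycle 18: W0.I6
cycle 19: idle
cycle 20: idle
cycle 21: idle
cycle 22: idle
cycle 23: idle
cycle 24: idle
cycle 25: W0.I7
cycle 26: W0.I8

Answer: 27 cycles, utilization 13/27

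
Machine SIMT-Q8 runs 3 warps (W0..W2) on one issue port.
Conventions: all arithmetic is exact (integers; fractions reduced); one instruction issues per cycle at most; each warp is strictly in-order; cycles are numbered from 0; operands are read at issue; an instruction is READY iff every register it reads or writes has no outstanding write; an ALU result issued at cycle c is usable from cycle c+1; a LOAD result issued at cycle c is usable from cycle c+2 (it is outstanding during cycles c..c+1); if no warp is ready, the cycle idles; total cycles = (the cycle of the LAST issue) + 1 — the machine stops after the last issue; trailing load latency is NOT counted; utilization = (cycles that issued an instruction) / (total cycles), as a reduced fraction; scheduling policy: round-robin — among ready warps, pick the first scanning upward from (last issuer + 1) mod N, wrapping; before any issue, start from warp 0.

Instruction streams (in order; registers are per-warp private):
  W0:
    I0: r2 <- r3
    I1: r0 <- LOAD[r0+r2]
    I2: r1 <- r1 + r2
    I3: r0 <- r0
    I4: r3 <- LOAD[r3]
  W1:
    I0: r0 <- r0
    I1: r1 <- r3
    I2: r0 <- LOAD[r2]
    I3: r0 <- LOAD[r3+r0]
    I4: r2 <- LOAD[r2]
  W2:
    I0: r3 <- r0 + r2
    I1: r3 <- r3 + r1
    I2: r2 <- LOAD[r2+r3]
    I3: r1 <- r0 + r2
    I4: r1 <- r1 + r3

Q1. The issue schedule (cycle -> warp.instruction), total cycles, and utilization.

cycle 0: W0.I0
cycle 1: W1.I0
cycle 2: W2.I0
cycle 3: W0.I1
cycle 4: W1.I1
cycle 5: W2.I1
cycle 6: W0.I2
cycle 7: W1.I2
cycle 8: W2.I2
cycle 9: W0.I3
cycle 10: W1.I3
cycle 11: W2.I3
cycle 12: W0.I4
cycle 13: W1.I4
cycle 14: W2.I4

Answer: 15 cycles, utilization 1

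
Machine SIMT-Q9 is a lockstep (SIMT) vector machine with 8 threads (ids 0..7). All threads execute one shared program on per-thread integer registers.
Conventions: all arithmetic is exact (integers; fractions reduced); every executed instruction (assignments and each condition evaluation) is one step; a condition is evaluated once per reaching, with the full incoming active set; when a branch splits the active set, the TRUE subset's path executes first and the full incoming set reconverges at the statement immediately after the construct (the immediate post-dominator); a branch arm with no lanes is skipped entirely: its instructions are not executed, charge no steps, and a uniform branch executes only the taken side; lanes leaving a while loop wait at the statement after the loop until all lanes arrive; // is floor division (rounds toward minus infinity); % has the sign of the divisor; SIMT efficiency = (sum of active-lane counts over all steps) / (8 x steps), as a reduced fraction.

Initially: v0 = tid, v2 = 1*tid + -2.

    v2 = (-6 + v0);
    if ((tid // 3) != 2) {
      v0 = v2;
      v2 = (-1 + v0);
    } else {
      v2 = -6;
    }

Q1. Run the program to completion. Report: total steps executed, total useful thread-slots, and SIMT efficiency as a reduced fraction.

Answer: 5 steps, 30 useful, 3/4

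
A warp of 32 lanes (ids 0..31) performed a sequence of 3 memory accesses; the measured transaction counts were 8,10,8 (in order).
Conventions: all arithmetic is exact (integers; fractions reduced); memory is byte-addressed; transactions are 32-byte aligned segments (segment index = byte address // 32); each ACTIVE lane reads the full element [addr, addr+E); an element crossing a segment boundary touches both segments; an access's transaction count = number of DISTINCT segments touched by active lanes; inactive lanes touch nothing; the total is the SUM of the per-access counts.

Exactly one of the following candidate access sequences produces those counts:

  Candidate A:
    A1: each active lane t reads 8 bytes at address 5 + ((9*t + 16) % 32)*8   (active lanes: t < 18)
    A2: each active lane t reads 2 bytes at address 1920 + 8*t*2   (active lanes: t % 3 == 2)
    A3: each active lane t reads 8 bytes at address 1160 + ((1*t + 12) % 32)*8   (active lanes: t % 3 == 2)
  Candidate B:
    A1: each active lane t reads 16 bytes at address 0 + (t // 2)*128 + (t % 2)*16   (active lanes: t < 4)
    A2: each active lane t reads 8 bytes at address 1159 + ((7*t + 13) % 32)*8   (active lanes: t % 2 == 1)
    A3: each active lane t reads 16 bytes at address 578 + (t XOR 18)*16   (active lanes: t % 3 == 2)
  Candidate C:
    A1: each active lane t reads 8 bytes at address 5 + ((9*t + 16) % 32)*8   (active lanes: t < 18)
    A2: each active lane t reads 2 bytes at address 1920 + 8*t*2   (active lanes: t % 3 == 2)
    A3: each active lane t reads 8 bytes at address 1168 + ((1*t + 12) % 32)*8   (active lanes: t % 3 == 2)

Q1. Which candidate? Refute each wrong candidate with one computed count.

B: A1 gives 2 transactions, not 8
C: A3 gives 7 transactions, not 8
A: all counts match (8,10,8)

Answer: A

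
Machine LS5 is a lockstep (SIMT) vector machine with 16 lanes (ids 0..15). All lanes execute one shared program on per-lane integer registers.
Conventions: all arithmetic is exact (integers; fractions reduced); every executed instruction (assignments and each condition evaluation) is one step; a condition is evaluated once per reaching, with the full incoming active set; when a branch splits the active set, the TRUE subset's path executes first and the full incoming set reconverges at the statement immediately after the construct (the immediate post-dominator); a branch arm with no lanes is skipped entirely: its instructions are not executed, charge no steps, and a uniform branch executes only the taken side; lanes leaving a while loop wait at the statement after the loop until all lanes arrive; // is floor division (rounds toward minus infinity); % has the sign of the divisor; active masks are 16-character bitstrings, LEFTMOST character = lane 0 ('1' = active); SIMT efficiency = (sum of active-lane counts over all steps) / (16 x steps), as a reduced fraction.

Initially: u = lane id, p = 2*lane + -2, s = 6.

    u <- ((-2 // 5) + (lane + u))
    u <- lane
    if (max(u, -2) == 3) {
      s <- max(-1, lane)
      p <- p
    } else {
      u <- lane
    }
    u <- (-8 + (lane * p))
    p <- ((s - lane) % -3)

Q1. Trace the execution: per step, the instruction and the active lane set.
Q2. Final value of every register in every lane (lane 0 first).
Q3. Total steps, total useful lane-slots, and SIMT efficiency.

step 0: u <- ((-2 // 5) + (lane + u)) 1111111111111111
step 1: u <- lane                    1111111111111111
step 2: eval (max(u, -2) == 3)       1111111111111111
step 3: s <- max(-1, lane)           0001000000000000
step 4: p <- p                       0001000000000000
step 5: u <- lane                    1110111111111111
step 6: u <- (-8 + (lane * p))       1111111111111111
step 7: p <- ((s - lane) % -3)       1111111111111111

Answer: 8 steps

u: -8,-8,-4,4,16,32,52,76,104,136,172,212,256,304,356,412
p: 0,-1,-2,0,-1,-2,0,-1,-2,0,-1,-2,0,-1,-2,0
s: 6,6,6,3,6,6,6,6,6,6,6,6,6,6,6,6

steps = 8; useful = 97; efficiency = 97/128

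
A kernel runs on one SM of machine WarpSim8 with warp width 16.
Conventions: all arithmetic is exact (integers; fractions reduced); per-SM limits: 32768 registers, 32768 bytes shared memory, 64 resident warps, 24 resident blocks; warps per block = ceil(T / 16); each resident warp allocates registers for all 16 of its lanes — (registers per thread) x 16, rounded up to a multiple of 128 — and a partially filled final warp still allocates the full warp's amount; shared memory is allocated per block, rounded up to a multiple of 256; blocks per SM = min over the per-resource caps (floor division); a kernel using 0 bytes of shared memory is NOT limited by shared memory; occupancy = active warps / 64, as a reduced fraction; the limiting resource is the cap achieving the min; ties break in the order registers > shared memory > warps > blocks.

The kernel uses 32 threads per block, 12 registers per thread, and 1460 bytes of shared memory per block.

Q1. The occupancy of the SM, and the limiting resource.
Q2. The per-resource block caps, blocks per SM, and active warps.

Answer: occupancy 21/32, limited by shared memory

registers: 64 blocks
shared memory: 21 blocks
warps: 32 blocks
blocks: 24 blocks

Answer: 21 blocks, 42 active warps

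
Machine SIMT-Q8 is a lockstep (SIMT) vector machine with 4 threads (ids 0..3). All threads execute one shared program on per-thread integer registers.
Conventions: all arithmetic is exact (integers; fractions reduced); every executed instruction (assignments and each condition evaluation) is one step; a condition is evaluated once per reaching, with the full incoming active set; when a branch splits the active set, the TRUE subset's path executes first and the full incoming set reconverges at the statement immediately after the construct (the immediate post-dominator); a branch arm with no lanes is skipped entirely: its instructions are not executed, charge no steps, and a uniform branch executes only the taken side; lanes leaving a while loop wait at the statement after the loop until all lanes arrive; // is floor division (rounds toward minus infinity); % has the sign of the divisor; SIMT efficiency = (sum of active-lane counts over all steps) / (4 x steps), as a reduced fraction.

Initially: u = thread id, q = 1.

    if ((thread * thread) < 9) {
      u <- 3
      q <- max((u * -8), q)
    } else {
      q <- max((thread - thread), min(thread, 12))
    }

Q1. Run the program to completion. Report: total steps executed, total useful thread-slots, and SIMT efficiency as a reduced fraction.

Answer: 4 steps, 11 useful, 11/16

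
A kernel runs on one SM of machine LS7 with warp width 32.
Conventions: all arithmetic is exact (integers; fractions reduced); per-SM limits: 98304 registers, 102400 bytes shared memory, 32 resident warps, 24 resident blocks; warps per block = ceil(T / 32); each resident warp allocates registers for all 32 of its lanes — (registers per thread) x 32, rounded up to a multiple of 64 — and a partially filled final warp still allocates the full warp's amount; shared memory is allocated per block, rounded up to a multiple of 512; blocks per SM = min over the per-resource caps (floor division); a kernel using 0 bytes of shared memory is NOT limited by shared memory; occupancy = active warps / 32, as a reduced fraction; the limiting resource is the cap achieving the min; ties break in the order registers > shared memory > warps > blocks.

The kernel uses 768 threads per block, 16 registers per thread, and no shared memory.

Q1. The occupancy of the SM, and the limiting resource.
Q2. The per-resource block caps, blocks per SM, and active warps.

Answer: occupancy 3/4, limited by warps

registers: 8 blocks
shared memory: no limit (kernel uses none)
warps: 1 block
blocks: 24 blocks

Answer: 1 block, 24 active warps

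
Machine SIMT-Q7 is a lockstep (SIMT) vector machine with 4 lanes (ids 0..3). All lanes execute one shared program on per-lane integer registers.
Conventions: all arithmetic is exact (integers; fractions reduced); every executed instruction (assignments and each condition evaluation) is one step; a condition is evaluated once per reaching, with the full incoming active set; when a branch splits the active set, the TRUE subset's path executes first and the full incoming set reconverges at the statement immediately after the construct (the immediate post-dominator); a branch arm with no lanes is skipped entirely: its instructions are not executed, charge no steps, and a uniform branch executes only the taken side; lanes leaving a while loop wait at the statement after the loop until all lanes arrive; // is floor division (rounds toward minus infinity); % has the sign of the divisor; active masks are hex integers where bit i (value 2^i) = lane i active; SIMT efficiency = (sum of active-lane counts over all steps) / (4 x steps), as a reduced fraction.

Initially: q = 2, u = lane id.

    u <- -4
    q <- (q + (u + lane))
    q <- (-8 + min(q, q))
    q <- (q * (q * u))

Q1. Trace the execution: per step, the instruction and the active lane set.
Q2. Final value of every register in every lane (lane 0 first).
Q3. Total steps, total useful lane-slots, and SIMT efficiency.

step 0: u <- -4                      0xf
step 1: q <- (q + (u + lane))        0xf
step 2: q <- (-8 + min(q, q))        0xf
step 3: q <- (q * (q * u))           0xf

Answer: 4 steps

q: -400,-324,-256,-196
u: -4,-4,-4,-4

steps = 4; useful = 16; efficiency = 16/16 = 1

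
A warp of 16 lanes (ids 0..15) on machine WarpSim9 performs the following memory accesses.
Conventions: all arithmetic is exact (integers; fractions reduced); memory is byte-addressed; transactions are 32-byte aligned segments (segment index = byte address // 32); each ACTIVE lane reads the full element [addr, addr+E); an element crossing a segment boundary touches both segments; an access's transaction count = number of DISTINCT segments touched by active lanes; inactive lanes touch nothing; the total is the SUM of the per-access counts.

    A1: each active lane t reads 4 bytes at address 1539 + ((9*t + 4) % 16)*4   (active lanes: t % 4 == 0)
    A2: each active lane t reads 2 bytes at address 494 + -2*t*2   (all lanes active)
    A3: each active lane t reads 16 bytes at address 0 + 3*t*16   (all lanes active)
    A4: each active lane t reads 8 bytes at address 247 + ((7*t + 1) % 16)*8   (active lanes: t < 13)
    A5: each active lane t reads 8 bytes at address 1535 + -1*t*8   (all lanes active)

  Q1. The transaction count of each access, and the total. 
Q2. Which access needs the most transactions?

A1: 2 transactions
A2: 3 transactions
A3: 16 transactions
A4: 5 transactions
A5: 5 transactions

Answer: 2,3,16,5,5; total 31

Answer: A3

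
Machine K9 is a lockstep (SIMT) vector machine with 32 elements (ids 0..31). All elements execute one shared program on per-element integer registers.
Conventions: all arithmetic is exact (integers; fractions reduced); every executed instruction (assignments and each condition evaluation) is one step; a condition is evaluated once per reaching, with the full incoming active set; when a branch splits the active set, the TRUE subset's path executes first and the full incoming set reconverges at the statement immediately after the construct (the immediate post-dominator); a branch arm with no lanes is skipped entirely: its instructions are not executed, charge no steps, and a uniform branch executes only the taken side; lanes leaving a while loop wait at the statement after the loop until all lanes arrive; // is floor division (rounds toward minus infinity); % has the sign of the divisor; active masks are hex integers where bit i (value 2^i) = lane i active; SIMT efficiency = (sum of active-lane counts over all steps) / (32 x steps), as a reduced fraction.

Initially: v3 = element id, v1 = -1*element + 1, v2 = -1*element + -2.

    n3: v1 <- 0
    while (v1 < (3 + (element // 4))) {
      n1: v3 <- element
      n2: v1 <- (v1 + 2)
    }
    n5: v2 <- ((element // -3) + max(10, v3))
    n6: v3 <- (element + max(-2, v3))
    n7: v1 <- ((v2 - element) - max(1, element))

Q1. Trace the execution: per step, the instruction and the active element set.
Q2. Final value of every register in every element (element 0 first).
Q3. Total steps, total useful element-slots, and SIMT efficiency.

step 0: v1 <- 0                      0xffffffff
step 1: eval (v1 < (3 + (element // 4))) 0xffffffff
step 2: v3 <- element                0xffffffff
step 3: v1 <- (v1 + 2)               0xffffffff
step 4: eval (v1 < (3 + (element // 4))) 0xffffffff
step 5: v3 <- element                0xffffffff
step 6: v1 <- (v1 + 2)               0xffffffff
step 7: eval (v1 < (3 + (element // 4))) 0xffffffff
step 8: v3 <- element                0xffffff00
step 9: v1 <- (v1 + 2)               0xffffff00
step 10: eval (v1 < (3 + (element // 4))) 0xffffff00
step 11: v3 <- element                0xffff0000
step 12: v1 <- (v1 + 2)               0xffff0000
step 13: eval (v1 < (3 + (element // 4))) 0xffff0000
step 14: v3 <- element                0xff000000
step 15: v1 <- (v1 + 2)               0xff000000
step 16: eval (v1 < (3 + (element // 4))) 0xff000000
step 17: v2 <- ((element // -3) + max(10, v3)) 0xffffffff
step 18: v3 <- (element + max(-2, v3)) 0xffffffff
step 19: v1 <- ((v2 - element) - max(1, element)) 0xffffffff

Answer: 20 steps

v3: 0,2,4,6,8,10,12,14,16,18,20,22,24,26,28,30,32,34,36,38,40,42,44,46,48,50,52,54,56,58,60,62
v1: 9,7,5,3,0,-2,-4,-7,-9,-11,-14,-15,-16,-18,-19,-20,-22,-23,-24,-26,-27,-28,-30,-31,-32,-34,-35,-36,-38,-39,-40,-42
v2: 10,9,9,9,8,8,8,7,7,7,6,7,8,8,9,10,10,11,12,12,13,14,14,15,16,16,17,18,18,19,20,20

steps = 20; useful = 496; efficiency = 496/640 = 31/40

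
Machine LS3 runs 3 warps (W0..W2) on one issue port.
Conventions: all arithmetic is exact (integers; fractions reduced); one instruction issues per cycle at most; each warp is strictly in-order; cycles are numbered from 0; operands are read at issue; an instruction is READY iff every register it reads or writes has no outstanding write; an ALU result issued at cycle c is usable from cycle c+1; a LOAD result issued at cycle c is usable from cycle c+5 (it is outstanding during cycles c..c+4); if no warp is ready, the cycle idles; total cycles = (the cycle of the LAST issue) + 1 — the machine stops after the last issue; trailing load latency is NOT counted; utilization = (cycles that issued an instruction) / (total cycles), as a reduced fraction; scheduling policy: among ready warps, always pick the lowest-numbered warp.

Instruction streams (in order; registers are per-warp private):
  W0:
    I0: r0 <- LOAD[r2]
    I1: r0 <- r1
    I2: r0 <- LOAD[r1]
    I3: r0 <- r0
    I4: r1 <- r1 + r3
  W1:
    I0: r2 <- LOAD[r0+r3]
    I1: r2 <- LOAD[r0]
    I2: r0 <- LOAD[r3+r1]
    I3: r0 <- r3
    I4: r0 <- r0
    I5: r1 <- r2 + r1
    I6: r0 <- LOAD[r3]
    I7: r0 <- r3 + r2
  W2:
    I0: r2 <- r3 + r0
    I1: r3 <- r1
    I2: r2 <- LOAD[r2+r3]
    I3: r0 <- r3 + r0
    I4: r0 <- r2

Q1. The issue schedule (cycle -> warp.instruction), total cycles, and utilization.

cycle 0: W0.I0
cycle 1: W1.I0
cycle 2: W2.I0
cycle 3: W2.I1
cycle 4: W2.I2
cycle 5: W0.I1
cycle 6: W0.I2
cycle 7: W1.I1
cycle 8: W1.I2
cycle 9: W2.I3
cycle 10: W2.I4
cycle 11: W0.I3
cycle 12: W0.I4
cycle 13: W1.I3
cycle 14: W1.I4
cycle 15: W1.I5
cycle 16: W1.I6
cycle 17: idle
cycle 18: idle
cycle 19: idle
cycle 20: idle
cycle 21: W1.I7

Answer: 22 cycles, utilization 9/11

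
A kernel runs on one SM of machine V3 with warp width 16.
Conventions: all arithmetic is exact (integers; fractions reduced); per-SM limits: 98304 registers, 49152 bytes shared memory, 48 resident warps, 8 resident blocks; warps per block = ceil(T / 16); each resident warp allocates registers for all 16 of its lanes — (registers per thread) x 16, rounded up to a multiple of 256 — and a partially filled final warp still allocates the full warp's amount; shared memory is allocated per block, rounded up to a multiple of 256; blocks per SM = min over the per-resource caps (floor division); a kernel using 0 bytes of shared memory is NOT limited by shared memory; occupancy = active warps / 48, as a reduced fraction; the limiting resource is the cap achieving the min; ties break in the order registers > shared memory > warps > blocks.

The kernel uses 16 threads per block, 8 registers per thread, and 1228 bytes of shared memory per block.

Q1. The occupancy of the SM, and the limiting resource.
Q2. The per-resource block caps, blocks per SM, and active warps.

Answer: occupancy 1/6, limited by blocks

registers: 384 blocks
shared memory: 38 blocks
warps: 48 blocks
blocks: 8 blocks

Answer: 8 blocks, 8 active warps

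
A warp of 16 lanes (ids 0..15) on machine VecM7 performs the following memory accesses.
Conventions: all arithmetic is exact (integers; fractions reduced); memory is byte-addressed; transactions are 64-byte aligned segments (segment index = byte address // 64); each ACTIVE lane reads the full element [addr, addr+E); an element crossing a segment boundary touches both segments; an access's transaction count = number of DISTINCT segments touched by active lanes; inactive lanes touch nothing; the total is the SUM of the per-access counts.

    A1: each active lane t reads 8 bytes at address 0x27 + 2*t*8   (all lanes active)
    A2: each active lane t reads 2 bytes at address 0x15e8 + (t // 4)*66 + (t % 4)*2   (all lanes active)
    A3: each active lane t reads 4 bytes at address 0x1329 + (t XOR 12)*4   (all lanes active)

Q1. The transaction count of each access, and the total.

A1: 5 transactions
A2: 4 transactions
A3: 2 transactions

Answer: 5,4,2; total 11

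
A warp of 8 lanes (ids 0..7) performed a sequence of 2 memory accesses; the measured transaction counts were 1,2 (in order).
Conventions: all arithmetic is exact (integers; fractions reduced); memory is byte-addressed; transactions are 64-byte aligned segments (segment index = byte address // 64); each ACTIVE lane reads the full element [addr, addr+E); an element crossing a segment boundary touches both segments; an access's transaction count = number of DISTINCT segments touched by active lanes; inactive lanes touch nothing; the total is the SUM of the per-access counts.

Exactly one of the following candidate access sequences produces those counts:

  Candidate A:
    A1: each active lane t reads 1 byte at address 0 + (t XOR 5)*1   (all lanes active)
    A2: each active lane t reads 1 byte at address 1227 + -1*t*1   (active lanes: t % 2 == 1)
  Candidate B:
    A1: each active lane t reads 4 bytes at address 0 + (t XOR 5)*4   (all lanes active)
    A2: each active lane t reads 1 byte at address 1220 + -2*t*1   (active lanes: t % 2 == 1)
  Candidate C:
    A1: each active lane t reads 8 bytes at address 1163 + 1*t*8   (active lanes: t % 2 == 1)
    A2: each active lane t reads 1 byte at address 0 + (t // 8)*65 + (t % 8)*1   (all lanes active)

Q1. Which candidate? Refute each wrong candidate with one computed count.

A: A2 gives 1 transaction, not 2
C: A1 gives 2 transactions, not 1
B: all counts match (1,2)

Answer: B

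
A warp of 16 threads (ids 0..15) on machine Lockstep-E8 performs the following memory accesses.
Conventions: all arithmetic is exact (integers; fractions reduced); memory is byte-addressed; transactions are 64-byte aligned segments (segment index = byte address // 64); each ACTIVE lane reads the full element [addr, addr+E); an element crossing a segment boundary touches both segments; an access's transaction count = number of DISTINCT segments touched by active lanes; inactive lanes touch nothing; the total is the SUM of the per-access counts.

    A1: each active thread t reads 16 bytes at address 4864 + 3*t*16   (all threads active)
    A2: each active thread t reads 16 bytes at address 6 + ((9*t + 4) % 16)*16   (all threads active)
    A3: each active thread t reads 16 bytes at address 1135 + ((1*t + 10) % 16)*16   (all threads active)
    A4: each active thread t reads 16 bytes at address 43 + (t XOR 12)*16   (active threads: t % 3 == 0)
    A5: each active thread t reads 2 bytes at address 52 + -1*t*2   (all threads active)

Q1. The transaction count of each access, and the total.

A1: 12 transactions
A2: 5 transactions
A3: 5 transactions
A4: 5 transactions
A5: 1 transaction

Answer: 12,5,5,5,1; total 28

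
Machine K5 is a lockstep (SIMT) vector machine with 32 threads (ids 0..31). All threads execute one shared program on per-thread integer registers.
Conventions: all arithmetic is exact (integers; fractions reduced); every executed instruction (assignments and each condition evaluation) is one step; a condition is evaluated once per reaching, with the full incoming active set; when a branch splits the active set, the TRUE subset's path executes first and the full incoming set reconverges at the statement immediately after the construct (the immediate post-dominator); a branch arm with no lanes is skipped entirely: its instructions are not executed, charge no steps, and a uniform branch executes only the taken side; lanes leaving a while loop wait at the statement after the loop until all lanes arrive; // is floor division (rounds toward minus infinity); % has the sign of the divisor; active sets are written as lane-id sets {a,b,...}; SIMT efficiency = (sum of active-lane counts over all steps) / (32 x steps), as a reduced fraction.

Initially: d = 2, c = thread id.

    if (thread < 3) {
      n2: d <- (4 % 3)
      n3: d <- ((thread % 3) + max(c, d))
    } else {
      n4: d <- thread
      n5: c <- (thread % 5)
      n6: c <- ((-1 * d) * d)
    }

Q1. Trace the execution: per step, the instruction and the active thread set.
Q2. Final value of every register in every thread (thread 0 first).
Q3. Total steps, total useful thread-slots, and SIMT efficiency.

step 0: eval (thread < 3)            {0,1,2,3,4,5,6,7,8,9,10,11,12,13,14,15,16,17,18,19,20,21,22,23,24,25,26,27,28,29,30,31}
step 1: d <- (4 % 3)                 {0,1,2}
step 2: d <- ((thread % 3) + max(c, d)) {0,1,2}
step 3: d <- thread                  {3,4,5,6,7,8,9,10,11,12,13,14,15,16,17,18,19,20,21,22,23,24,25,26,27,28,29,30,31}
step 4: c <- (thread % 5)            {3,4,5,6,7,8,9,10,11,12,13,14,15,16,17,18,19,20,21,22,23,24,25,26,27,28,29,30,31}
step 5: c <- ((-1 * d) * d)          {3,4,5,6,7,8,9,10,11,12,13,14,15,16,17,18,19,20,21,22,23,24,25,26,27,28,29,30,31}

Answer: 6 steps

d: 1,2,4,3,4,5,6,7,8,9,10,11,12,13,14,15,16,17,18,19,20,21,22,23,24,25,26,27,28,29,30,31
c: 0,1,2,-9,-16,-25,-36,-49,-64,-81,-100,-121,-144,-169,-196,-225,-256,-289,-324,-361,-400,-441,-484,-529,-576,-625,-676,-729,-784,-841,-900,-961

steps = 6; useful = 125; efficiency = 125/192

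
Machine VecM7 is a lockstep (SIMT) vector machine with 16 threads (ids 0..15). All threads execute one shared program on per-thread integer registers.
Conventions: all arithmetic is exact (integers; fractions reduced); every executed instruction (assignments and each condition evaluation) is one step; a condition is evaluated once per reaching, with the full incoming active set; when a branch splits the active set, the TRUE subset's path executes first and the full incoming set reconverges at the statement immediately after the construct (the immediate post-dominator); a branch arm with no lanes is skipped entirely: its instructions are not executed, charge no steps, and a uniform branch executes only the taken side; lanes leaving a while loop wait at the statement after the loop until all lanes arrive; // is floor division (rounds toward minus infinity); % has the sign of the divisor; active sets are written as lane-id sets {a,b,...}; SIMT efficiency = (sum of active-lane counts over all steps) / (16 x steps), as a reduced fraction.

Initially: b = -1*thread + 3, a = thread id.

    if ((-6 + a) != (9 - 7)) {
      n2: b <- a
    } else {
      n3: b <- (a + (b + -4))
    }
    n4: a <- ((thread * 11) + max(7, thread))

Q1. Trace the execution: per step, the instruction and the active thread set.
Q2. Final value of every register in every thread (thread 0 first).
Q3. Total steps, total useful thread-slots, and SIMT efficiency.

step 0: eval ((-6 + a) != (9 - 7))   {0,1,2,3,4,5,6,7,8,9,10,11,12,13,14,15}
step 1: b <- a                       {0,1,2,3,4,5,6,7,9,10,11,12,13,14,15}
step 2: b <- (a + (b + -4))          {8}
step 3: a <- ((thread * 11) + max(7, thread)) {0,1,2,3,4,5,6,7,8,9,10,11,12,13,14,15}

Answer: 4 steps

b: 0,1,2,3,4,5,6,7,-1,9,10,11,12,13,14,15
a: 7,18,29,40,51,62,73,84,96,108,120,132,144,156,168,180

steps = 4; useful = 48; efficiency = 48/64 = 3/4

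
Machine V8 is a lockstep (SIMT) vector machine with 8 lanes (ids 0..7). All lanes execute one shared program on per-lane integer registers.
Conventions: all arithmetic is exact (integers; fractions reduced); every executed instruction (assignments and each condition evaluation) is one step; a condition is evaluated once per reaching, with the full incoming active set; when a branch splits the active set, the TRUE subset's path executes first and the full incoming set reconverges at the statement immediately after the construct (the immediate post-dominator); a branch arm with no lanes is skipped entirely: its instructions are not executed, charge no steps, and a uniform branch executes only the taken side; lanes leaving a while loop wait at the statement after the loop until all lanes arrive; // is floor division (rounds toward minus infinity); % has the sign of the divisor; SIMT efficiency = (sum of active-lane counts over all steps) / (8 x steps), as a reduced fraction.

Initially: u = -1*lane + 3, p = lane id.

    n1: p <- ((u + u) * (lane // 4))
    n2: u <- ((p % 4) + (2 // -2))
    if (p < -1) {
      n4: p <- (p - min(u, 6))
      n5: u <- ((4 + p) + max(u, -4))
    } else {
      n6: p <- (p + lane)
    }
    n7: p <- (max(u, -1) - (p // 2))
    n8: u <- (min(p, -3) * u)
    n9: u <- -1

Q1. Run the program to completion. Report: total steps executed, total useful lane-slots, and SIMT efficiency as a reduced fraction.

Answer: 9 steps, 60 useful, 5/6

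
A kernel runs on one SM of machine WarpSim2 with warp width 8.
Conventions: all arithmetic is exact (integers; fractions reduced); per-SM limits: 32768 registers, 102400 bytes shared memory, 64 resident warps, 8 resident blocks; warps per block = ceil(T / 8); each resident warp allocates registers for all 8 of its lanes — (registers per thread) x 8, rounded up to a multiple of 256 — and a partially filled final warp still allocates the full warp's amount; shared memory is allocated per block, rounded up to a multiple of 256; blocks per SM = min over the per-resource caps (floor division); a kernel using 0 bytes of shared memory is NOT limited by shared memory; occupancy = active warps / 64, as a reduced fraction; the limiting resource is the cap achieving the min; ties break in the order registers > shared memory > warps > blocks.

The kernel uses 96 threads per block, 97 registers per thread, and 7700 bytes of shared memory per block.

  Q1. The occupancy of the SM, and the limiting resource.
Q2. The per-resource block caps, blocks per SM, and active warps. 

Answer: occupancy 3/8, limited by registers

registers: 2 blocks
shared memory: 12 blocks
warps: 5 blocks
blocks: 8 blocks

Answer: 2 blocks, 24 active warps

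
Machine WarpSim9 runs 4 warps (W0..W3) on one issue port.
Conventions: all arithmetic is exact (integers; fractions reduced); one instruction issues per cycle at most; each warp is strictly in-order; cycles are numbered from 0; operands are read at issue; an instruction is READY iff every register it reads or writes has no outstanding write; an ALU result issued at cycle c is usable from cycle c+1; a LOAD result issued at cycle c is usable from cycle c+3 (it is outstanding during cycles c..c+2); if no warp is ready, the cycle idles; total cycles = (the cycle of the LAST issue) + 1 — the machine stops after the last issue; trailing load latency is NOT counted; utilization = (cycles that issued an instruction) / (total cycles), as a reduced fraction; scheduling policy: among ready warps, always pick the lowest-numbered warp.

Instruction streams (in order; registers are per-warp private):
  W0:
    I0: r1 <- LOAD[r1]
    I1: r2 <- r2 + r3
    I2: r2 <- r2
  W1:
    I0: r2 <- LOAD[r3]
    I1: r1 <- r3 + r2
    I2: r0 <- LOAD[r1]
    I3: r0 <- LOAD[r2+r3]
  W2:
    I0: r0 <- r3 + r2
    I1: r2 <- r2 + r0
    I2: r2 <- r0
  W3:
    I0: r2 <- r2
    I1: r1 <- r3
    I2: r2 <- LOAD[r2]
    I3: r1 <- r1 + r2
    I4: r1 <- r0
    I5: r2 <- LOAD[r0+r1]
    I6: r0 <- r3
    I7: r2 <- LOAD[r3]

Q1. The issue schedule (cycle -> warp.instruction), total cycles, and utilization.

cycle 0: W0.I0
cycle 1: W0.I1
cycle 2: W0.I2
cycle 3: W1.I0
cycle 4: W2.I0
cycle 5: W2.I1
cycle 6: W1.I1
cycle 7: W1.I2
cycle 8: W2.I2
cycle 9: W3.I0
cycle 10: W1.I3
cycle 11: W3.I1
cycle 12: W3.I2
cycle 13: idle
cycle 14: idle
cycle 15: W3.I3
cycle 16: W3.I4
cycle 17: W3.I5
cycle 18: W3.I6
cycle 19: idle
cycle 20: W3.I7

Answer: 21 cycles, utilization 6/7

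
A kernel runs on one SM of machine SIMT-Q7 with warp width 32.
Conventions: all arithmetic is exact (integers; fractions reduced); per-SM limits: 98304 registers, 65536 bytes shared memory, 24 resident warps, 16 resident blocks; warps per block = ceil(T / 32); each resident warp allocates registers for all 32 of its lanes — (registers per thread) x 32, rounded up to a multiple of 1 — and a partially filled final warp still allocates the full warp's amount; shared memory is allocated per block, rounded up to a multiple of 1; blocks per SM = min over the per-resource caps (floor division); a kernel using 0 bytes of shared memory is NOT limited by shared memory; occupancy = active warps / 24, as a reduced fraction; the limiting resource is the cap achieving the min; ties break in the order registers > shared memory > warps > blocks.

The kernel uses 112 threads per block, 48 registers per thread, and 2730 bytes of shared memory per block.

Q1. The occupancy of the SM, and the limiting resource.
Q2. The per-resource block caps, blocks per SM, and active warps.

Answer: occupancy 1, limited by warps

registers: 16 blocks
shared memory: 24 blocks
warps: 6 blocks
blocks: 16 blocks

Answer: 6 blocks, 24 active warps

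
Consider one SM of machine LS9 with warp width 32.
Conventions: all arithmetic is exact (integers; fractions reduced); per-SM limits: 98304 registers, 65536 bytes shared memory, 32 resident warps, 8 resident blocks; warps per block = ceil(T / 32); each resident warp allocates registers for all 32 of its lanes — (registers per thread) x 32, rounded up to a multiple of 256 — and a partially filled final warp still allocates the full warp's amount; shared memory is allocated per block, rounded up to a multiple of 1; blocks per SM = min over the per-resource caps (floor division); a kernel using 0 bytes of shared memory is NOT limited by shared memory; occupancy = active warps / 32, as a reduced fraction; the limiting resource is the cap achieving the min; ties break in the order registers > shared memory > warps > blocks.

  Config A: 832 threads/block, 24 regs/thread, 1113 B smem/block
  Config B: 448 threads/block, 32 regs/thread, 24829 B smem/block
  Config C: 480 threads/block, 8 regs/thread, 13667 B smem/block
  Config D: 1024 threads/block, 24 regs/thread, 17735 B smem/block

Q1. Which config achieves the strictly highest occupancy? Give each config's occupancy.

occupancies: A 13/16, B 7/8, C 15/16, D 1

Answer: D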